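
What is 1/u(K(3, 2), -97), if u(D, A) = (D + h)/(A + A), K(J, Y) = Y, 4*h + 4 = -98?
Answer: 388/47 ≈ 8.2553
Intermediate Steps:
h = -51/2 (h = -1 + (¼)*(-98) = -1 - 49/2 = -51/2 ≈ -25.500)
u(D, A) = (-51/2 + D)/(2*A) (u(D, A) = (D - 51/2)/(A + A) = (-51/2 + D)/((2*A)) = (-51/2 + D)*(1/(2*A)) = (-51/2 + D)/(2*A))
1/u(K(3, 2), -97) = 1/((¼)*(-51 + 2*2)/(-97)) = 1/((¼)*(-1/97)*(-51 + 4)) = 1/((¼)*(-1/97)*(-47)) = 1/(47/388) = 388/47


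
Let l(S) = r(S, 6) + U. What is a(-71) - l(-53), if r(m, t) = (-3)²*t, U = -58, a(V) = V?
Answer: -67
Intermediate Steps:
r(m, t) = 9*t
l(S) = -4 (l(S) = 9*6 - 58 = 54 - 58 = -4)
a(-71) - l(-53) = -71 - 1*(-4) = -71 + 4 = -67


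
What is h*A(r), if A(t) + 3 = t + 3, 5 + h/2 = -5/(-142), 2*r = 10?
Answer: -3525/71 ≈ -49.648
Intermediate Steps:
r = 5 (r = (1/2)*10 = 5)
h = -705/71 (h = -10 + 2*(-5/(-142)) = -10 + 2*(-5*(-1/142)) = -10 + 2*(5/142) = -10 + 5/71 = -705/71 ≈ -9.9296)
A(t) = t (A(t) = -3 + (t + 3) = -3 + (3 + t) = t)
h*A(r) = -705/71*5 = -3525/71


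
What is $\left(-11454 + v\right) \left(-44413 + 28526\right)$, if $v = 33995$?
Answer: $-358108867$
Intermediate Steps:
$\left(-11454 + v\right) \left(-44413 + 28526\right) = \left(-11454 + 33995\right) \left(-44413 + 28526\right) = 22541 \left(-15887\right) = -358108867$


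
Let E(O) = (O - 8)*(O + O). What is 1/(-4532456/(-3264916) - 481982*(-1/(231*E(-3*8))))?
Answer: 144805554432/397727331451 ≈ 0.36408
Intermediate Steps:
E(O) = 2*O*(-8 + O) (E(O) = (-8 + O)*(2*O) = 2*O*(-8 + O))
1/(-4532456/(-3264916) - 481982*(-1/(231*E(-3*8)))) = 1/(-4532456/(-3264916) - 481982*1/(11088*(-8 - 3*8))) = 1/(-4532456*(-1/3264916) - 481982*1/(11088*(-8 - 24))) = 1/(1133114/816229 - 481982/((-462*(-24)*(-32)))) = 1/(1133114/816229 - 481982/((-231*1536))) = 1/(1133114/816229 - 481982/(-354816)) = 1/(1133114/816229 - 481982*(-1/354816)) = 1/(1133114/816229 + 240991/177408) = 1/(397727331451/144805554432) = 144805554432/397727331451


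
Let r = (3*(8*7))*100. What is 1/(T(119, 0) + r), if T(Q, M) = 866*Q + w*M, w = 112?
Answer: 1/119854 ≈ 8.3435e-6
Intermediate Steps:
r = 16800 (r = (3*56)*100 = 168*100 = 16800)
T(Q, M) = 112*M + 866*Q (T(Q, M) = 866*Q + 112*M = 112*M + 866*Q)
1/(T(119, 0) + r) = 1/((112*0 + 866*119) + 16800) = 1/((0 + 103054) + 16800) = 1/(103054 + 16800) = 1/119854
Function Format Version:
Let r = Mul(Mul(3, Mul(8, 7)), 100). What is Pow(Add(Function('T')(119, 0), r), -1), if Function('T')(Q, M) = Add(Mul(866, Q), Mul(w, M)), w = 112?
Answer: Rational(1, 119854) ≈ 8.3435e-6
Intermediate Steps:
r = 16800 (r = Mul(Mul(3, 56), 100) = Mul(168, 100) = 16800)
Function('T')(Q, M) = Add(Mul(112, M), Mul(866, Q)) (Function('T')(Q, M) = Add(Mul(866, Q), Mul(112, M)) = Add(Mul(112, M), Mul(866, Q)))
Pow(Add(Function('T')(119, 0), r), -1) = Pow(Add(Add(Mul(112, 0), Mul(866, 119)), 16800), -1) = Pow(Add(Add(0, 103054), 16800), -1) = Pow(Add(103054, 16800), -1) = Pow(119854, -1) = Rational(1, 119854)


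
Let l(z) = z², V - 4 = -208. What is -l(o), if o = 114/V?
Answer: -361/1156 ≈ -0.31228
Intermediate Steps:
V = -204 (V = 4 - 208 = -204)
o = -19/34 (o = 114/(-204) = 114*(-1/204) = -19/34 ≈ -0.55882)
-l(o) = -(-19/34)² = -1*361/1156 = -361/1156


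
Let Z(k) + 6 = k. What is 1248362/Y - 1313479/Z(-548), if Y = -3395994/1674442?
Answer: -82397931603935/134384334 ≈ -6.1315e+5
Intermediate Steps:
Z(k) = -6 + k
Y = -242571/119603 (Y = -3395994*1/1674442 = -242571/119603 ≈ -2.0281)
1248362/Y - 1313479/Z(-548) = 1248362/(-242571/119603) - 1313479/(-6 - 548) = 1248362*(-119603/242571) - 1313479/(-554) = -149307840286/242571 - 1313479*(-1/554) = -149307840286/242571 + 1313479/554 = -82397931603935/134384334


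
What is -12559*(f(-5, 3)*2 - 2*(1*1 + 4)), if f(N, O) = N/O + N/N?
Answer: 427006/3 ≈ 1.4234e+5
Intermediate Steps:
f(N, O) = 1 + N/O (f(N, O) = N/O + 1 = 1 + N/O)
-12559*(f(-5, 3)*2 - 2*(1*1 + 4)) = -12559*(((-5 + 3)/3)*2 - 2*(1*1 + 4)) = -12559*(((⅓)*(-2))*2 - 2*(1 + 4)) = -12559*(-⅔*2 - 2*5) = -12559*(-4/3 - 10) = -12559*(-34/3) = 427006/3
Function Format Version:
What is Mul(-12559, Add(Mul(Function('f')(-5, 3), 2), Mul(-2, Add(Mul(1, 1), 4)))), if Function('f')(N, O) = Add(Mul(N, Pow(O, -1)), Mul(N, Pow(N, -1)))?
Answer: Rational(427006, 3) ≈ 1.4234e+5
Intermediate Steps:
Function('f')(N, O) = Add(1, Mul(N, Pow(O, -1))) (Function('f')(N, O) = Add(Mul(N, Pow(O, -1)), 1) = Add(1, Mul(N, Pow(O, -1))))
Mul(-12559, Add(Mul(Function('f')(-5, 3), 2), Mul(-2, Add(Mul(1, 1), 4)))) = Mul(-12559, Add(Mul(Mul(Pow(3, -1), Add(-5, 3)), 2), Mul(-2, Add(Mul(1, 1), 4)))) = Mul(-12559, Add(Mul(Mul(Rational(1, 3), -2), 2), Mul(-2, Add(1, 4)))) = Mul(-12559, Add(Mul(Rational(-2, 3), 2), Mul(-2, 5))) = Mul(-12559, Add(Rational(-4, 3), -10)) = Mul(-12559, Rational(-34, 3)) = Rational(427006, 3)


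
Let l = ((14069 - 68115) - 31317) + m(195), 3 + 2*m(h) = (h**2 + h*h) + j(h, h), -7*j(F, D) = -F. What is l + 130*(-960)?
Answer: -1204879/7 ≈ -1.7213e+5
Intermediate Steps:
j(F, D) = F/7 (j(F, D) = -(-1)*F/7 = F/7)
m(h) = -3/2 + h**2 + h/14 (m(h) = -3/2 + ((h**2 + h*h) + h/7)/2 = -3/2 + ((h**2 + h**2) + h/7)/2 = -3/2 + (2*h**2 + h/7)/2 = -3/2 + (h**2 + h/14) = -3/2 + h**2 + h/14)
l = -331279/7 (l = ((14069 - 68115) - 31317) + (-3/2 + 195**2 + (1/14)*195) = (-54046 - 31317) + (-3/2 + 38025 + 195/14) = -85363 + 266262/7 = -331279/7 ≈ -47326.)
l + 130*(-960) = -331279/7 + 130*(-960) = -331279/7 - 124800 = -1204879/7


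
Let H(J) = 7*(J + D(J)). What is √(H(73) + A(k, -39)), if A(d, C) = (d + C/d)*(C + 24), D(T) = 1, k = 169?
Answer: 8*I*√5317/13 ≈ 44.872*I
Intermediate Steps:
A(d, C) = (24 + C)*(d + C/d) (A(d, C) = (d + C/d)*(24 + C) = (24 + C)*(d + C/d))
H(J) = 7 + 7*J (H(J) = 7*(J + 1) = 7*(1 + J) = 7 + 7*J)
√(H(73) + A(k, -39)) = √((7 + 7*73) + ((-39)² + 24*(-39) + 169²*(24 - 39))/169) = √((7 + 511) + (1521 - 936 + 28561*(-15))/169) = √(518 + (1521 - 936 - 428415)/169) = √(518 + (1/169)*(-427830)) = √(518 - 32910/13) = √(-26176/13) = 8*I*√5317/13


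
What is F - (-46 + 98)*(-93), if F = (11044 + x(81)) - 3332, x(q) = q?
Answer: 12629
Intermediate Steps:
F = 7793 (F = (11044 + 81) - 3332 = 11125 - 3332 = 7793)
F - (-46 + 98)*(-93) = 7793 - (-46 + 98)*(-93) = 7793 - 52*(-93) = 7793 - 1*(-4836) = 7793 + 4836 = 12629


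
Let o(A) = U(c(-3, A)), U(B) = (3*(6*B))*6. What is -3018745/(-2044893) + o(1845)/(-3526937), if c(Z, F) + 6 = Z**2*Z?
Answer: 10654211432717/7212208782741 ≈ 1.4772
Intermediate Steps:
c(Z, F) = -6 + Z**3 (c(Z, F) = -6 + Z**2*Z = -6 + Z**3)
U(B) = 108*B (U(B) = (18*B)*6 = 108*B)
o(A) = -3564 (o(A) = 108*(-6 + (-3)**3) = 108*(-6 - 27) = 108*(-33) = -3564)
-3018745/(-2044893) + o(1845)/(-3526937) = -3018745/(-2044893) - 3564/(-3526937) = -3018745*(-1/2044893) - 3564*(-1/3526937) = 3018745/2044893 + 3564/3526937 = 10654211432717/7212208782741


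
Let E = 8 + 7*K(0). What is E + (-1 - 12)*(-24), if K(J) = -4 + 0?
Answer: 292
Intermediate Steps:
K(J) = -4
E = -20 (E = 8 + 7*(-4) = 8 - 28 = -20)
E + (-1 - 12)*(-24) = -20 + (-1 - 12)*(-24) = -20 - 13*(-24) = -20 + 312 = 292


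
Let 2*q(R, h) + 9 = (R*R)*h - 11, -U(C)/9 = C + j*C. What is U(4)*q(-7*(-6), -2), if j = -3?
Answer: -127728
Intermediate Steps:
U(C) = 18*C (U(C) = -9*(C - 3*C) = -(-18)*C = 18*C)
q(R, h) = -10 + h*R**2/2 (q(R, h) = -9/2 + ((R*R)*h - 11)/2 = -9/2 + (R**2*h - 11)/2 = -9/2 + (h*R**2 - 11)/2 = -9/2 + (-11 + h*R**2)/2 = -9/2 + (-11/2 + h*R**2/2) = -10 + h*R**2/2)
U(4)*q(-7*(-6), -2) = (18*4)*(-10 + (1/2)*(-2)*(-7*(-6))**2) = 72*(-10 + (1/2)*(-2)*42**2) = 72*(-10 + (1/2)*(-2)*1764) = 72*(-10 - 1764) = 72*(-1774) = -127728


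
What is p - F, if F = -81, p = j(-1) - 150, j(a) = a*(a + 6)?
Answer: -74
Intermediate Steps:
j(a) = a*(6 + a)
p = -155 (p = -(6 - 1) - 150 = -1*5 - 150 = -5 - 150 = -155)
p - F = -155 - 1*(-81) = -155 + 81 = -74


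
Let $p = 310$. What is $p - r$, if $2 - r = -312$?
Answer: $-4$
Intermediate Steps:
$r = 314$ ($r = 2 - -312 = 2 + 312 = 314$)
$p - r = 310 - 314 = -4$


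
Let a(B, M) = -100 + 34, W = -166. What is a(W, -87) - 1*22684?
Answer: -22750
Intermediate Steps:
a(B, M) = -66
a(W, -87) - 1*22684 = -66 - 1*22684 = -66 - 22684 = -22750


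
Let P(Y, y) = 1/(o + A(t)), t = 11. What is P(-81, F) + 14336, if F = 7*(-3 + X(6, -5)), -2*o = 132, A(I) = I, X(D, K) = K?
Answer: 788479/55 ≈ 14336.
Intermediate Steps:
o = -66 (o = -½*132 = -66)
F = -56 (F = 7*(-3 - 5) = 7*(-8) = -56)
P(Y, y) = -1/55 (P(Y, y) = 1/(-66 + 11) = 1/(-55) = -1/55)
P(-81, F) + 14336 = -1/55 + 14336 = 788479/55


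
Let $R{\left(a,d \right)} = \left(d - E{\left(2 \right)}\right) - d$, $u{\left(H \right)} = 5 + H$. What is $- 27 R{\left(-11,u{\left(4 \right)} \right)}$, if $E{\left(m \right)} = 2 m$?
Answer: $108$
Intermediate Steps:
$R{\left(a,d \right)} = -4$ ($R{\left(a,d \right)} = \left(d - 2 \cdot 2\right) - d = \left(d - 4\right) - d = \left(-4 + d\right) - d = -4$)
$- 27 R{\left(-11,u{\left(4 \right)} \right)} = \left(-27\right) \left(-4\right) = 108$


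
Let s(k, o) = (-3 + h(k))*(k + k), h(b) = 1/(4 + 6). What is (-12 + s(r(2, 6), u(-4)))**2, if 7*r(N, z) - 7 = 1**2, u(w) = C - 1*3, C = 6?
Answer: 425104/1225 ≈ 347.02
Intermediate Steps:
h(b) = 1/10
u(w) = 3 (u(w) = 6 - 1*3 = 6 - 3 = 3)
r(N, z) = 8/7 (r(N, z) = 1 + (1/7)*1**2 = 1 + (1/7)*1 = 1 + 1/7 = 8/7)
s(k, o) = -29*k/5 (s(k, o) = (-3 + 1/10)*(k + k) = -29*k/5)
(-12 + s(r(2, 6), u(-4)))**2 = (-12 - 29/5*8/7)**2 = (-12 - 232/35)**2 = (-652/35)**2 = 425104/1225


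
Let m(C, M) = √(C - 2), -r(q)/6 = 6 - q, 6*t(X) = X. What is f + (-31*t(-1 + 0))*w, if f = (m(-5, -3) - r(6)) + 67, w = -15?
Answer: -21/2 + I*√7 ≈ -10.5 + 2.6458*I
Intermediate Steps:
t(X) = X/6
r(q) = -36 + 6*q (r(q) = -6*(6 - q) = -36 + 6*q)
m(C, M) = √(-2 + C)
f = 67 + I*√7 (f = (√(-2 - 5) - (-36 + 6*6)) + 67 = (√(-7) - (-36 + 36)) + 67 = (I*√7 - 1*0) + 67 = (I*√7 + 0) + 67 = I*√7 + 67 = 67 + I*√7 ≈ 67.0 + 2.6458*I)
f + (-31*t(-1 + 0))*w = (67 + I*√7) - 31*(-1 + 0)/6*(-15) = (67 + I*√7) - 31*(-1)/6*(-15) = (67 + I*√7) - 31*(-⅙)*(-15) = (67 + I*√7) + (31/6)*(-15) = (67 + I*√7) - 155/2 = -21/2 + I*√7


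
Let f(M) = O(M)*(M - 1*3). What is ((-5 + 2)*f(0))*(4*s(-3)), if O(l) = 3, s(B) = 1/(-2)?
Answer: -54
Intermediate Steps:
s(B) = -1/2
f(M) = -9 + 3*M (f(M) = 3*(M - 1*3) = 3*(M - 3) = 3*(-3 + M) = -9 + 3*M)
((-5 + 2)*f(0))*(4*s(-3)) = ((-5 + 2)*(-9 + 3*0))*(4*(-1/2)) = -3*(-9 + 0)*(-2) = -3*(-9)*(-2) = 27*(-2) = -54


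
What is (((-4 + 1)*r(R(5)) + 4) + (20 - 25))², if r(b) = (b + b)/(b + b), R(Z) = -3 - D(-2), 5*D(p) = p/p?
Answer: 16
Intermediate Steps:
D(p) = ⅕ (D(p) = (p/p)/5 = (⅕)*1 = ⅕)
R(Z) = -16/5 (R(Z) = -3 - 1*⅕ = -3 - ⅕ = -16/5)
r(b) = 1 (r(b) = (2*b)/((2*b)) = (2*b)*(1/(2*b)) = 1)
(((-4 + 1)*r(R(5)) + 4) + (20 - 25))² = (((-4 + 1)*1 + 4) + (20 - 25))² = ((-3*1 + 4) - 5)² = ((-3 + 4) - 5)² = (1 - 5)² = (-4)² = 16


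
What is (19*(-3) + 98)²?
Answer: 1681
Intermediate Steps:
(19*(-3) + 98)² = (-57 + 98)² = 41² = 1681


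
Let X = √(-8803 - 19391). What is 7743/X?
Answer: -2581*I*√28194/9398 ≈ -46.114*I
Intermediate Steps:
X = I*√28194 (X = √(-28194) = I*√28194 ≈ 167.91*I)
7743/X = 7743/((I*√28194)) = 7743*(-I*√28194/28194) = -2581*I*√28194/9398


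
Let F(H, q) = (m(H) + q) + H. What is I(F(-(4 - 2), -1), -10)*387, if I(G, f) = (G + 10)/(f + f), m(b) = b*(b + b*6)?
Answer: -2709/4 ≈ -677.25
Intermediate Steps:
m(b) = 7*b² (m(b) = b*(b + 6*b) = b*(7*b) = 7*b²)
F(H, q) = H + q + 7*H² (F(H, q) = (7*H² + q) + H = (q + 7*H²) + H = H + q + 7*H²)
I(G, f) = (10 + G)/(2*f) (I(G, f) = (10 + G)/((2*f)) = (10 + G)*(1/(2*f)) = (10 + G)/(2*f))
I(F(-(4 - 2), -1), -10)*387 = ((½)*(10 + (-(4 - 2) - 1 + 7*(-(4 - 2))²))/(-10))*387 = ((½)*(-⅒)*(10 + (-1*2 - 1 + 7*(-1*2)²)))*387 = ((½)*(-⅒)*(10 + (-2 - 1 + 7*(-2)²)))*387 = ((½)*(-⅒)*(10 + (-2 - 1 + 7*4)))*387 = ((½)*(-⅒)*(10 + (-2 - 1 + 28)))*387 = ((½)*(-⅒)*(10 + 25))*387 = ((½)*(-⅒)*35)*387 = -7/4*387 = -2709/4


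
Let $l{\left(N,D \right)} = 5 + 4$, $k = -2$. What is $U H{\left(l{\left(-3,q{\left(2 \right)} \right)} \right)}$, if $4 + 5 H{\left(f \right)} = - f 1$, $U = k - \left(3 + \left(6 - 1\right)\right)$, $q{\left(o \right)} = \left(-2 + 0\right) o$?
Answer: $26$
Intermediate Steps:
$q{\left(o \right)} = - 2 o$
$l{\left(N,D \right)} = 9$
$U = -10$ ($U = -2 - \left(3 + \left(6 - 1\right)\right) = -2 - \left(3 + 5\right) = -2 - 8 = -10$)
$H{\left(f \right)} = - \frac{4}{5} - \frac{f}{5}$ ($H{\left(f \right)} = - \frac{4}{5} + \frac{- f 1}{5} = - \frac{4}{5} + \frac{\left(-1\right) f}{5} = - \frac{4}{5} - \frac{f}{5}$)
$U H{\left(l{\left(-3,q{\left(2 \right)} \right)} \right)} = - 10 \left(- \frac{4}{5} - \frac{9}{5}\right) = \left(-10\right) \left(- \frac{13}{5}\right) = 26$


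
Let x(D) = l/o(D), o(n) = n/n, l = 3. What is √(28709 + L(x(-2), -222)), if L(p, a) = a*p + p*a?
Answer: √27377 ≈ 165.46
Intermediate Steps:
o(n) = 1
x(D) = 3 (x(D) = 3/1 = 3*1 = 3)
L(p, a) = 2*a*p (L(p, a) = a*p + a*p = 2*a*p)
√(28709 + L(x(-2), -222)) = √(28709 + 2*(-222)*3) = √(28709 - 1332) = √27377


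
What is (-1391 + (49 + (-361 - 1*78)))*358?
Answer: -637598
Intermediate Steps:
(-1391 + (49 + (-361 - 1*78)))*358 = (-1391 + (49 + (-361 - 78)))*358 = (-1391 + (49 - 439))*358 = (-1391 - 390)*358 = -1781*358 = -637598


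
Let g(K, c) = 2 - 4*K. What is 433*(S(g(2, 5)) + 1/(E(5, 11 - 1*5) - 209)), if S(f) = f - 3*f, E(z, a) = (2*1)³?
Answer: 1043963/201 ≈ 5193.8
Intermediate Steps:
E(z, a) = 8 (E(z, a) = 2³ = 8)
S(f) = -2*f
433*(S(g(2, 5)) + 1/(E(5, 11 - 1*5) - 209)) = 433*(-2*(2 - 4*2) + 1/(8 - 209)) = 433*(-2*(2 - 8) + 1/(-201)) = 433*(-2*(-6) - 1/201) = 433*(12 - 1/201) = 433*(2411/201) = 1043963/201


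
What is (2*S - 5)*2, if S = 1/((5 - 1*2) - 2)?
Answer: -6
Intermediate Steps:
S = 1 (S = 1/((5 - 2) - 2) = 1/(3 - 2) = 1/1 = 1)
(2*S - 5)*2 = (2*1 - 5)*2 = (2 - 5)*2 = -3*2 = -6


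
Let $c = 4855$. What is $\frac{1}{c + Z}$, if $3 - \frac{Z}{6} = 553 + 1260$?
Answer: $- \frac{1}{6005} \approx -0.00016653$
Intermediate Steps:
$Z = -10860$ ($Z = 18 - 6 \left(553 + 1260\right) = 18 - 10878 = -10860$)
$\frac{1}{c + Z} = \frac{1}{4855 - 10860} = \frac{1}{-6005} = - \frac{1}{6005}$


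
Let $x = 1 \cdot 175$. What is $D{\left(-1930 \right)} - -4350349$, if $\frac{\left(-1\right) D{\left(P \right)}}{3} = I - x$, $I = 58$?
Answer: $4350700$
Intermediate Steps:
$x = 175$
$D{\left(P \right)} = 351$ ($D{\left(P \right)} = - 3 \left(58 - 175\right) = \left(-3\right) \left(-117\right) = 351$)
$D{\left(-1930 \right)} - -4350349 = 351 - -4350349 = 351 + 4350349 = 4350700$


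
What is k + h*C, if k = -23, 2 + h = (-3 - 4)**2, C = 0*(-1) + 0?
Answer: -23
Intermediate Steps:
C = 0 (C = 0 + 0 = 0)
h = 47 (h = -2 + (-3 - 4)**2 = -2 + (-7)**2 = -2 + 49 = 47)
k + h*C = -23 + 47*0 = -23 + 0 = -23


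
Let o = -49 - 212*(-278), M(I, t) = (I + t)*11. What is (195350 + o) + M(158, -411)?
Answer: 251454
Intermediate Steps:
M(I, t) = 11*I + 11*t
o = 58887 (o = -49 + 58936 = 58887)
(195350 + o) + M(158, -411) = (195350 + 58887) + (11*158 + 11*(-411)) = 254237 + (1738 - 4521) = 254237 - 2783 = 251454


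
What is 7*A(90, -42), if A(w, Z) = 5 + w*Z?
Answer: -26425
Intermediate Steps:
A(w, Z) = 5 + Z*w
7*A(90, -42) = 7*(5 - 42*90) = 7*(5 - 3780) = 7*(-3775) = -26425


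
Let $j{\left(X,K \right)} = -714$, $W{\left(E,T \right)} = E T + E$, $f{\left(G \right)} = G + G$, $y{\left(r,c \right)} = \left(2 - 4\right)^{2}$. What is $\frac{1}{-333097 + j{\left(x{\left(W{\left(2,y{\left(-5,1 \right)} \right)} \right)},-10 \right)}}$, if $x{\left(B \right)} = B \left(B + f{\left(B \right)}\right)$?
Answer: $- \frac{1}{333811} \approx -2.9957 \cdot 10^{-6}$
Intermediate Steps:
$y{\left(r,c \right)} = 4$ ($y{\left(r,c \right)} = \left(-2\right)^{2} = 4$)
$f{\left(G \right)} = 2 G$
$W{\left(E,T \right)} = E + E T$
$x{\left(B \right)} = 3 B^{2}$ ($x{\left(B \right)} = B \left(B + 2 B\right) = B 3 B = 3 B^{2}$)
$\frac{1}{-333097 + j{\left(x{\left(W{\left(2,y{\left(-5,1 \right)} \right)} \right)},-10 \right)}} = \frac{1}{-333097 - 714} = \frac{1}{-333811} = - \frac{1}{333811}$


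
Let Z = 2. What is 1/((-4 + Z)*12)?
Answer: -1/24 ≈ -0.041667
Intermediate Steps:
1/((-4 + Z)*12) = 1/((-4 + 2)*12) = 1/(-2*12) = 1/(-24) = -1/24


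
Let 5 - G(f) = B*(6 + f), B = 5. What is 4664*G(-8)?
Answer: 69960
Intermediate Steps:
G(f) = -25 - 5*f (G(f) = 5 - 5*(6 + f) = 5 - (30 + 5*f) = 5 + (-30 - 5*f) = -25 - 5*f)
4664*G(-8) = 4664*(-25 - 5*(-8)) = 4664*(-25 + 40) = 4664*15 = 69960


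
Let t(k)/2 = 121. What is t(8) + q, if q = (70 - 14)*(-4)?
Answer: 18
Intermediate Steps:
t(k) = 242 (t(k) = 2*121 = 242)
q = -224 (q = 56*(-4) = -224)
t(8) + q = 242 - 224 = 18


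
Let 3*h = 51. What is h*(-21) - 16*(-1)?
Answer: -341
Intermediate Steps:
h = 17 (h = (⅓)*51 = 17)
h*(-21) - 16*(-1) = 17*(-21) - 16*(-1) = -357 + 16 = -341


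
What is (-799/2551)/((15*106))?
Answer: -799/4056090 ≈ -0.00019699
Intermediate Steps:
(-799/2551)/((15*106)) = -799*1/2551/1590 = -799/2551*1/1590 = -799/4056090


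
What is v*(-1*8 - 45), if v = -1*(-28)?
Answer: -1484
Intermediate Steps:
v = 28
v*(-1*8 - 45) = 28*(-1*8 - 45) = 28*(-8 - 45) = 28*(-53) = -1484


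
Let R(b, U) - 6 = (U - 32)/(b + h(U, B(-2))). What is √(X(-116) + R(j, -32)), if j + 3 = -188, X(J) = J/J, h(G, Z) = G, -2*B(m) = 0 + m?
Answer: 5*√14495/223 ≈ 2.6994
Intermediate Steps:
B(m) = -m/2 (B(m) = -(0 + m)/2 = -m/2)
X(J) = 1
j = -191 (j = -3 - 188 = -191)
R(b, U) = 6 + (-32 + U)/(U + b) (R(b, U) = 6 + (U - 32)/(b + U) = 6 + (-32 + U)/(U + b))
√(X(-116) + R(j, -32)) = √(1 + (-32 + 6*(-191) + 7*(-32))/(-32 - 191)) = √(1 + (-32 - 1146 - 224)/(-223)) = √(1 - 1/223*(-1402)) = √(1 + 1402/223) = √(1625/223) = 5*√14495/223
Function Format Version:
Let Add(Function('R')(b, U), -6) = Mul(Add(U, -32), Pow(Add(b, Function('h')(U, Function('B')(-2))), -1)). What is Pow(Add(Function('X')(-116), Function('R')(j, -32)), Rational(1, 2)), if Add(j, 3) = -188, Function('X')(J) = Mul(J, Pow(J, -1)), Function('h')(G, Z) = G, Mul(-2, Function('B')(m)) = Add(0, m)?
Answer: Mul(Rational(5, 223), Pow(14495, Rational(1, 2))) ≈ 2.6994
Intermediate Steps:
Function('B')(m) = Mul(Rational(-1, 2), m) (Function('B')(m) = Mul(Rational(-1, 2), Add(0, m)) = Mul(Rational(-1, 2), m))
Function('X')(J) = 1
j = -191 (j = Add(-3, -188) = -191)
Function('R')(b, U) = Add(6, Mul(Pow(Add(U, b), -1), Add(-32, U))) (Function('R')(b, U) = Add(6, Mul(Add(U, -32), Pow(Add(b, U), -1))) = Add(6, Mul(Add(-32, U), Pow(Add(U, b), -1))) = Add(6, Mul(Pow(Add(U, b), -1), Add(-32, U))))
Pow(Add(Function('X')(-116), Function('R')(j, -32)), Rational(1, 2)) = Pow(Add(1, Mul(Pow(Add(-32, -191), -1), Add(-32, Mul(6, -191), Mul(7, -32)))), Rational(1, 2)) = Pow(Add(1, Mul(Pow(-223, -1), Add(-32, -1146, -224))), Rational(1, 2)) = Pow(Add(1, Mul(Rational(-1, 223), -1402)), Rational(1, 2)) = Pow(Add(1, Rational(1402, 223)), Rational(1, 2)) = Pow(Rational(1625, 223), Rational(1, 2)) = Mul(Rational(5, 223), Pow(14495, Rational(1, 2)))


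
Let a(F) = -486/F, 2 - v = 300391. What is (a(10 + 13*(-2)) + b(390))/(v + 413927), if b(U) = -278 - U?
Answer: -5101/908304 ≈ -0.0056160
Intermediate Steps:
v = -300389 (v = 2 - 1*300391 = 2 - 300391 = -300389)
(a(10 + 13*(-2)) + b(390))/(v + 413927) = (-486/(10 + 13*(-2)) + (-278 - 1*390))/(-300389 + 413927) = (-486/(10 - 26) + (-278 - 390))/113538 = (-486/(-16) - 668)*(1/113538) = (-486*(-1/16) - 668)*(1/113538) = (243/8 - 668)*(1/113538) = -5101/8*1/113538 = -5101/908304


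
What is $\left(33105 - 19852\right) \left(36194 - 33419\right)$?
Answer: $36777075$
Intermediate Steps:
$\left(33105 - 19852\right) \left(36194 - 33419\right) = 13253 \left(36194 - 33419\right) = 13253 \cdot 2775 = 36777075$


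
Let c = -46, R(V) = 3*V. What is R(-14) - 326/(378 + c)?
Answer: -7135/166 ≈ -42.982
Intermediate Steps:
R(-14) - 326/(378 + c) = 3*(-14) - 326/(378 - 46) = -42 - 326/332 = -42 - 326*1/332 = -42 - 163/166 = -7135/166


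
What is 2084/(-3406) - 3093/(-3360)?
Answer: 588753/1907360 ≈ 0.30867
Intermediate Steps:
2084/(-3406) - 3093/(-3360) = 2084*(-1/3406) - 3093*(-1/3360) = -1042/1703 + 1031/1120 = 588753/1907360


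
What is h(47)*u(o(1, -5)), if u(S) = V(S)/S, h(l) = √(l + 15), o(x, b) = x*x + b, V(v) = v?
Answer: √62 ≈ 7.8740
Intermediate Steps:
o(x, b) = b + x² (o(x, b) = x² + b = b + x²)
h(l) = √(15 + l)
u(S) = 1 (u(S) = S/S = 1)
h(47)*u(o(1, -5)) = √(15 + 47)*1 = √62*1 = √62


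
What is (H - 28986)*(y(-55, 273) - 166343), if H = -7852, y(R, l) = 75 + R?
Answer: 6127006674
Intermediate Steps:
(H - 28986)*(y(-55, 273) - 166343) = (-7852 - 28986)*((75 - 55) - 166343) = -36838*(20 - 166343) = -36838*(-166323) = 6127006674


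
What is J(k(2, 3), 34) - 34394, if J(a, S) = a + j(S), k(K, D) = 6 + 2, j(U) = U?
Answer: -34352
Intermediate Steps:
k(K, D) = 8
J(a, S) = S + a (J(a, S) = a + S = S + a)
J(k(2, 3), 34) - 34394 = (34 + 8) - 34394 = 42 - 34394 = -34352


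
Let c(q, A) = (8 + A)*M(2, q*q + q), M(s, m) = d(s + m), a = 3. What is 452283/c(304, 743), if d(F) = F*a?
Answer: 150761/69634222 ≈ 0.0021650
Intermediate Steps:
d(F) = 3*F (d(F) = F*3 = 3*F)
M(s, m) = 3*m + 3*s (M(s, m) = 3*(s + m) = 3*(m + s) = 3*m + 3*s)
c(q, A) = (8 + A)*(6 + 3*q + 3*q**2) (c(q, A) = (8 + A)*(3*(q*q + q) + 3*2) = (8 + A)*(3*(q**2 + q) + 6) = (8 + A)*(3*(q + q**2) + 6) = (8 + A)*((3*q + 3*q**2) + 6) = (8 + A)*(6 + 3*q + 3*q**2))
452283/c(304, 743) = 452283/((3*(2 + 304*(1 + 304))*(8 + 743))) = 452283/((3*(2 + 304*305)*751)) = 452283/((3*(2 + 92720)*751)) = 452283/((3*92722*751)) = 452283/208902666 = 452283*(1/208902666) = 150761/69634222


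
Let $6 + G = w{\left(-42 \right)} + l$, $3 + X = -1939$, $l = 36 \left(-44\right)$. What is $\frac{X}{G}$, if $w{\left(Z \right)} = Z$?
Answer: $\frac{971}{816} \approx 1.19$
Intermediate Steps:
$l = -1584$
$X = -1942$ ($X = -3 - 1939 = -1942$)
$G = -1632$ ($G = -6 - 1626 = -1632$)
$\frac{X}{G} = - \frac{1942}{-1632} = \left(-1942\right) \left(- \frac{1}{1632}\right) = \frac{971}{816}$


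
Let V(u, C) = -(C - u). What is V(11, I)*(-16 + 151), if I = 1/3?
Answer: 1440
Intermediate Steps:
I = ⅓ ≈ 0.33333
V(u, C) = u - C
V(11, I)*(-16 + 151) = (11 - 1*⅓)*(-16 + 151) = (11 - ⅓)*135 = (32/3)*135 = 1440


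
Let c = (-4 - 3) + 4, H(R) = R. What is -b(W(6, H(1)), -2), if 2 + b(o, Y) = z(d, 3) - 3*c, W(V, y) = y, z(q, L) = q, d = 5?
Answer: -12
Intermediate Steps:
c = -3 (c = -7 + 4 = -3)
b(o, Y) = 12 (b(o, Y) = -2 + (5 - 3*(-3)) = -2 + (5 + 9) = -2 + 14 = 12)
-b(W(6, H(1)), -2) = -1*12 = -12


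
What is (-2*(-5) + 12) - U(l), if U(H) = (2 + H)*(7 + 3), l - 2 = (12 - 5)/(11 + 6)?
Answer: -376/17 ≈ -22.118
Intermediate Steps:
l = 41/17 (l = 2 + (12 - 5)/(11 + 6) = 2 + 7/17 = 41/17 ≈ 2.4118)
U(H) = 20 + 10*H (U(H) = (2 + H)*10 = 20 + 10*H)
(-2*(-5) + 12) - U(l) = (-2*(-5) + 12) - (20 + 10*(41/17)) = (10 + 12) - (20 + 410/17) = 22 - 1*750/17 = 22 - 750/17 = -376/17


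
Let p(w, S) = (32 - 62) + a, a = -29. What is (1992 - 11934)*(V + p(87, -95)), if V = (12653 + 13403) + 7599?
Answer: -334011432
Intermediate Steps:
V = 33655 (V = 26056 + 7599 = 33655)
p(w, S) = -59 (p(w, S) = (32 - 62) - 29 = -30 - 29 = -59)
(1992 - 11934)*(V + p(87, -95)) = (1992 - 11934)*(33655 - 59) = -9942*33596 = -334011432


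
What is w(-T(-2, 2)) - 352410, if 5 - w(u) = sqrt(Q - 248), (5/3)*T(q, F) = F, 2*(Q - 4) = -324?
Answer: -352405 - I*sqrt(406) ≈ -3.5241e+5 - 20.149*I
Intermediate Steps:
Q = -158 (Q = 4 + (1/2)*(-324) = 4 - 162 = -158)
T(q, F) = 3*F/5
w(u) = 5 - I*sqrt(406) (w(u) = 5 - sqrt(-158 - 248) = 5 - sqrt(-406) = 5 - I*sqrt(406))
w(-T(-2, 2)) - 352410 = (5 - I*sqrt(406)) - 352410 = -352405 - I*sqrt(406)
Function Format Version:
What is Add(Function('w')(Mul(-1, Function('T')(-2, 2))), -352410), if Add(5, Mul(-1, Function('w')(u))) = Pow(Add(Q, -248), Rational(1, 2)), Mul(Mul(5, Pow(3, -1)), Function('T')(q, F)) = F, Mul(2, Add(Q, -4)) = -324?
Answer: Add(-352405, Mul(-1, I, Pow(406, Rational(1, 2)))) ≈ Add(-3.5241e+5, Mul(-20.149, I))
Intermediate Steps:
Q = -158 (Q = Add(4, Mul(Rational(1, 2), -324)) = Add(4, -162) = -158)
Function('T')(q, F) = Mul(Rational(3, 5), F)
Function('w')(u) = Add(5, Mul(-1, I, Pow(406, Rational(1, 2)))) (Function('w')(u) = Add(5, Mul(-1, Pow(Add(-158, -248), Rational(1, 2)))) = Add(5, Mul(-1, Pow(-406, Rational(1, 2)))) = Add(5, Mul(-1, Mul(I, Pow(406, Rational(1, 2))))) = Add(5, Mul(-1, I, Pow(406, Rational(1, 2)))))
Add(Function('w')(Mul(-1, Function('T')(-2, 2))), -352410) = Add(Add(5, Mul(-1, I, Pow(406, Rational(1, 2)))), -352410) = Add(-352405, Mul(-1, I, Pow(406, Rational(1, 2))))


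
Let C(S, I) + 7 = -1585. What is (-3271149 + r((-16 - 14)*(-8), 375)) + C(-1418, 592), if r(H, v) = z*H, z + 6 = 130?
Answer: -3242981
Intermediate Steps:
z = 124 (z = -6 + 130 = 124)
C(S, I) = -1592 (C(S, I) = -7 - 1585 = -1592)
r(H, v) = 124*H
(-3271149 + r((-16 - 14)*(-8), 375)) + C(-1418, 592) = (-3271149 + 124*((-16 - 14)*(-8))) - 1592 = (-3271149 + 124*(-30*(-8))) - 1592 = (-3271149 + 124*240) - 1592 = (-3271149 + 29760) - 1592 = -3241389 - 1592 = -3242981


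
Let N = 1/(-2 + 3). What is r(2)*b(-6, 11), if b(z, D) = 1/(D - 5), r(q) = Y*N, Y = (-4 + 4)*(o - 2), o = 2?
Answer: 0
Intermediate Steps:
Y = 0 (Y = (-4 + 4)*(2 - 2) = 0*0 = 0)
N = 1 (N = 1/1 = 1)
r(q) = 0 (r(q) = 0*1 = 0)
b(z, D) = 1/(-5 + D)
r(2)*b(-6, 11) = 0/(-5 + 11) = 0/6 = 0*(⅙) = 0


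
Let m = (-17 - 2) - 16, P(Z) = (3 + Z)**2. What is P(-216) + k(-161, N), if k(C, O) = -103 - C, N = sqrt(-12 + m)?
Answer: 45427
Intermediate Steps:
m = -35 (m = -19 - 16 = -35)
N = I*sqrt(47) (N = sqrt(-12 - 35) = sqrt(-47) = I*sqrt(47) ≈ 6.8557*I)
P(-216) + k(-161, N) = (3 - 216)**2 + (-103 - 1*(-161)) = (-213)**2 + (-103 + 161) = 45369 + 58 = 45427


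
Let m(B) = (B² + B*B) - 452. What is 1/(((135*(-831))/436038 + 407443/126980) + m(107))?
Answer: 9228017540/207159317599429 ≈ 4.4546e-5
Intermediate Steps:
m(B) = -452 + 2*B² (m(B) = (B² + B²) - 452 = 2*B² - 452 = -452 + 2*B²)
1/(((135*(-831))/436038 + 407443/126980) + m(107)) = 1/(((135*(-831))/436038 + 407443/126980) + (-452 + 2*107²)) = 1/((-112185*1/436038 + 407443*(1/126980)) + (-452 + 2*11449)) = 1/((-37395/145346 + 407443/126980) + (-452 + 22898)) = 1/(27235896589/9228017540 + 22446) = 1/(207159317599429/9228017540) = 9228017540/207159317599429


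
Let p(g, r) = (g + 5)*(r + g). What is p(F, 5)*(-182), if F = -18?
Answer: -30758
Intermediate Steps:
p(g, r) = (5 + g)*(g + r)
p(F, 5)*(-182) = ((-18)² + 5*(-18) + 5*5 - 18*5)*(-182) = (324 - 90 + 25 - 90)*(-182) = 169*(-182) = -30758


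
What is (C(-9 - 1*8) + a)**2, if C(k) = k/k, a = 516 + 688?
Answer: 1452025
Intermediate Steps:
a = 1204
C(k) = 1
(C(-9 - 1*8) + a)**2 = (1 + 1204)**2 = 1205**2 = 1452025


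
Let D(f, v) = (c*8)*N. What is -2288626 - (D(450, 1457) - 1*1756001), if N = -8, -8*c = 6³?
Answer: -534353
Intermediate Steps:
c = -27 (c = -⅛*6³ = -⅛*216 = -27)
D(f, v) = 1728 (D(f, v) = -27*8*(-8) = -216*(-8) = 1728)
-2288626 - (D(450, 1457) - 1*1756001) = -2288626 - (1728 - 1*1756001) = -2288626 - (1728 - 1756001) = -2288626 - 1*(-1754273) = -2288626 + 1754273 = -534353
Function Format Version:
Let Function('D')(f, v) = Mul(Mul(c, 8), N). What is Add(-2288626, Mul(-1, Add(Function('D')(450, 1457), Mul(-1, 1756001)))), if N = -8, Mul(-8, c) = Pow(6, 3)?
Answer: -534353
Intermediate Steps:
c = -27 (c = Mul(Rational(-1, 8), Pow(6, 3)) = Mul(Rational(-1, 8), 216) = -27)
Function('D')(f, v) = 1728 (Function('D')(f, v) = Mul(Mul(-27, 8), -8) = Mul(-216, -8) = 1728)
Add(-2288626, Mul(-1, Add(Function('D')(450, 1457), Mul(-1, 1756001)))) = Add(-2288626, Mul(-1, Add(1728, Mul(-1, 1756001)))) = Add(-2288626, Mul(-1, Add(1728, -1756001))) = Add(-2288626, Mul(-1, -1754273)) = Add(-2288626, 1754273) = -534353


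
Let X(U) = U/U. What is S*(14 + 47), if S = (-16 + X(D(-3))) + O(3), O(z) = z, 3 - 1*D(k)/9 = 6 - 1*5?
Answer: -732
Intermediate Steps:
D(k) = 18 (D(k) = 27 - 9*(6 - 1*5) = 27 - 9*(6 - 5) = 27 - 9*1 = 27 - 9 = 18)
X(U) = 1
S = -12 (S = (-16 + 1) + 3 = -15 + 3 = -12)
S*(14 + 47) = -12*(14 + 47) = -12*61 = -732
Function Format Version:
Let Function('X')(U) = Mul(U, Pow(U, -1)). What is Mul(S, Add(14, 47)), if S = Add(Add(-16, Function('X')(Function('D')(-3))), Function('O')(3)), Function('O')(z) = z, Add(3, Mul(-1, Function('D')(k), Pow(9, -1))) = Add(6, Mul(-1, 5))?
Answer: -732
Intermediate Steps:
Function('D')(k) = 18 (Function('D')(k) = Add(27, Mul(-9, Add(6, Mul(-1, 5)))) = Add(27, Mul(-9, Add(6, -5))) = Add(27, Mul(-9, 1)) = Add(27, -9) = 18)
Function('X')(U) = 1
S = -12 (S = Add(Add(-16, 1), 3) = Add(-15, 3) = -12)
Mul(S, Add(14, 47)) = Mul(-12, Add(14, 47)) = Mul(-12, 61) = -732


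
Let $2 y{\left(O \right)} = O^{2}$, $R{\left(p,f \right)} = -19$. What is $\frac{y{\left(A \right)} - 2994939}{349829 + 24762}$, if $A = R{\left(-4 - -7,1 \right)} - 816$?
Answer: $- \frac{5292653}{749182} \approx -7.0646$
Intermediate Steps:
$A = -835$ ($A = -19 - 816 = -835$)
$y{\left(O \right)} = \frac{O^{2}}{2}$
$\frac{y{\left(A \right)} - 2994939}{349829 + 24762} = \frac{\frac{\left(-835\right)^{2}}{2} - 2994939}{349829 + 24762} = \frac{\frac{1}{2} \cdot 697225 - 2994939}{374591} = \left(\frac{697225}{2} - 2994939\right) \frac{1}{374591} = \left(- \frac{5292653}{2}\right) \frac{1}{374591} = - \frac{5292653}{749182}$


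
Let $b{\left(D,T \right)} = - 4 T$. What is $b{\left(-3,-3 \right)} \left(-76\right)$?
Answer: $-912$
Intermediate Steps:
$b{\left(-3,-3 \right)} \left(-76\right) = \left(-4\right) \left(-3\right) \left(-76\right) = 12 \left(-76\right) = -912$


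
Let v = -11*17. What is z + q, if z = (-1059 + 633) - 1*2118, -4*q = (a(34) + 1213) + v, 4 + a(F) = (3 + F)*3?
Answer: -11309/4 ≈ -2827.3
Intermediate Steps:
v = -187
a(F) = 5 + 3*F (a(F) = -4 + (3 + F)*3 = -4 + (9 + 3*F) = 5 + 3*F)
q = -1133/4 (q = -(((5 + 3*34) + 1213) - 187)/4 = -(((5 + 102) + 1213) - 187)/4 = -((107 + 1213) - 187)/4 = -(1320 - 187)/4 = -¼*1133 = -1133/4 ≈ -283.25)
z = -2544 (z = -426 - 2118 = -2544)
z + q = -2544 - 1133/4 = -11309/4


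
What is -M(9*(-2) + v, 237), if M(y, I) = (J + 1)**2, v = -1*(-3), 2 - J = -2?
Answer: -25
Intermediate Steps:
J = 4 (J = 2 - 1*(-2) = 2 + 2 = 4)
v = 3
M(y, I) = 25 (M(y, I) = (4 + 1)**2 = 5**2 = 25)
-M(9*(-2) + v, 237) = -1*25 = -25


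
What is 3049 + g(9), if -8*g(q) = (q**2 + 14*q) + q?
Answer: 3022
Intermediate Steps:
g(q) = -15*q/8 - q**2/8 (g(q) = -((q**2 + 14*q) + q)/8 = -(q**2 + 15*q)/8 = -15*q/8 - q**2/8)
3049 + g(9) = 3049 - 1/8*9*(15 + 9) = 3049 - 1/8*9*24 = 3049 - 27 = 3022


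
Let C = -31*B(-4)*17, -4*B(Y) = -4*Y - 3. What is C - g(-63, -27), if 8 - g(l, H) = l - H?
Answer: 6675/4 ≈ 1668.8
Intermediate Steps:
B(Y) = 3/4 + Y (B(Y) = -(-4*Y - 3)/4 = -(-3 - 4*Y)/4 = 3/4 + Y)
g(l, H) = 8 + H - l (g(l, H) = 8 - (l - H) = 8 + (H - l) = 8 + H - l)
C = 6851/4 (C = -31*(3/4 - 4)*17 = -31*(-13/4)*17 = (403/4)*17 = 6851/4 ≈ 1712.8)
C - g(-63, -27) = 6851/4 - (8 - 27 - 1*(-63)) = 6851/4 - (8 - 27 + 63) = 6851/4 - 1*44 = 6851/4 - 44 = 6675/4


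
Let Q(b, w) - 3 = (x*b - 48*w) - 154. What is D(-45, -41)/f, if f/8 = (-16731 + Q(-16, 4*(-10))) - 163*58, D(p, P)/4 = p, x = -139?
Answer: 45/44384 ≈ 0.0010139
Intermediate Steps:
D(p, P) = 4*p
Q(b, w) = -151 - 139*b - 48*w (Q(b, w) = 3 + ((-139*b - 48*w) - 154) = 3 + (-154 - 139*b - 48*w) = -151 - 139*b - 48*w)
f = -177536 (f = 8*((-16731 + (-151 - 139*(-16) - 192*(-10))) - 163*58) = 8*((-16731 + (-151 + 2224 - 48*(-40))) - 9454) = 8*((-16731 + (-151 + 2224 + 1920)) - 9454) = 8*((-16731 + 3993) - 9454) = 8*(-12738 - 9454) = 8*(-22192) = -177536)
D(-45, -41)/f = (4*(-45))/(-177536) = -180*(-1/177536) = 45/44384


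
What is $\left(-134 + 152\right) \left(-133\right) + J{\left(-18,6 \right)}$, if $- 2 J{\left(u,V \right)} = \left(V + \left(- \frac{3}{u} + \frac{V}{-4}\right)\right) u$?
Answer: $-2352$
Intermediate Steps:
$J{\left(u,V \right)} = - \frac{u \left(- \frac{3}{u} + \frac{3 V}{4}\right)}{2}$ ($J{\left(u,V \right)} = - \frac{\left(V + \left(- \frac{3}{u} + \frac{V}{-4}\right)\right) u}{2} = - \frac{\left(V + \left(- \frac{3}{u} + V \left(- \frac{1}{4}\right)\right)\right) u}{2} = - \frac{\left(V - \left(\frac{3}{u} + \frac{V}{4}\right)\right) u}{2} = - \frac{\left(- \frac{3}{u} + \frac{3 V}{4}\right) u}{2} = - \frac{u \left(- \frac{3}{u} + \frac{3 V}{4}\right)}{2}$)
$\left(-134 + 152\right) \left(-133\right) + J{\left(-18,6 \right)} = \left(-134 + 152\right) \left(-133\right) - \left(- \frac{3}{2} + \frac{9}{4} \left(-18\right)\right) = 18 \left(-133\right) + \left(\frac{3}{2} + \frac{81}{2}\right) = -2394 + 42 = -2352$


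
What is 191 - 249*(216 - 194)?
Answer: -5287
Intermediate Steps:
191 - 249*(216 - 194) = 191 - 249*22 = 191 - 5478 = -5287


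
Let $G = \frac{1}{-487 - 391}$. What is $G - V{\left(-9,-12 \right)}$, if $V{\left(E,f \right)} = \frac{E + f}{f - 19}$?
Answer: $- \frac{18469}{27218} \approx -0.67856$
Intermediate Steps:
$V{\left(E,f \right)} = \frac{E + f}{-19 + f}$
$G = - \frac{1}{878}$ ($G = \frac{1}{-878} = - \frac{1}{878} \approx -0.001139$)
$G - V{\left(-9,-12 \right)} = - \frac{1}{878} - \frac{-9 - 12}{-19 - 12} = - \frac{1}{878} - \frac{1}{-31} \left(-21\right) = - \frac{1}{878} - \left(- \frac{1}{31}\right) \left(-21\right) = - \frac{1}{878} - \frac{21}{31} = - \frac{18469}{27218}$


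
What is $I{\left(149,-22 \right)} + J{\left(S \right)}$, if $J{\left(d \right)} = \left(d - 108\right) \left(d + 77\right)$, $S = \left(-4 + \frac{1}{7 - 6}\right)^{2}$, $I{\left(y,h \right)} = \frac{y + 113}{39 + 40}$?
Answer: $- \frac{672344}{79} \approx -8510.7$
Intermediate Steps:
$I{\left(y,h \right)} = \frac{113}{79} + \frac{y}{79}$ ($I{\left(y,h \right)} = \frac{113 + y}{79} = \left(113 + y\right) \frac{1}{79} = \frac{113}{79} + \frac{y}{79}$)
$S = 9$ ($S = \left(-4 + 1^{-1}\right)^{2} = \left(-4 + 1\right)^{2} = \left(-3\right)^{2} = 9$)
$J{\left(d \right)} = \left(-108 + d\right) \left(77 + d\right)$
$I{\left(149,-22 \right)} + J{\left(S \right)} = \left(\frac{113}{79} + \frac{1}{79} \cdot 149\right) - \left(8595 - 81\right) = \left(\frac{113}{79} + \frac{149}{79}\right) - 8514 = \frac{262}{79} - 8514 = - \frac{672344}{79}$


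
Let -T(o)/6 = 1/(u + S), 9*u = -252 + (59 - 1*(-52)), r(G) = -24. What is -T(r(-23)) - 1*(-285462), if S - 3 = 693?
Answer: 582627960/2041 ≈ 2.8546e+5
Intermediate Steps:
S = 696 (S = 3 + 693 = 696)
u = -47/3 (u = (-252 + (59 - 1*(-52)))/9 = (-252 + (59 + 52))/9 = (-252 + 111)/9 = (⅑)*(-141) = -47/3 ≈ -15.667)
T(o) = -18/2041 (T(o) = -6/(-47/3 + 696) = -6/2041/3 = -6*3/2041 = -18/2041)
-T(r(-23)) - 1*(-285462) = -1*(-18/2041) - 1*(-285462) = 18/2041 + 285462 = 582627960/2041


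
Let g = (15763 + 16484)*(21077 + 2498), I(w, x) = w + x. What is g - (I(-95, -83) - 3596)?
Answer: 760226799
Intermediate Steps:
g = 760223025 (g = 32247*23575 = 760223025)
g - (I(-95, -83) - 3596) = 760223025 - ((-95 - 83) - 3596) = 760223025 - (-178 - 3596) = 760223025 - 1*(-3774) = 760223025 + 3774 = 760226799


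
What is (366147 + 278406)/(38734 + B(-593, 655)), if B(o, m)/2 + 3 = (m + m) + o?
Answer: 644553/40162 ≈ 16.049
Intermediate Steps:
B(o, m) = -6 + 2*o + 4*m (B(o, m) = -6 + 2*((m + m) + o) = -6 + 2*(2*m + o) = -6 + 2*(o + 2*m) = -6 + (2*o + 4*m) = -6 + 2*o + 4*m)
(366147 + 278406)/(38734 + B(-593, 655)) = (366147 + 278406)/(38734 + (-6 + 2*(-593) + 4*655)) = 644553/(38734 + (-6 - 1186 + 2620)) = 644553/(38734 + 1428) = 644553/40162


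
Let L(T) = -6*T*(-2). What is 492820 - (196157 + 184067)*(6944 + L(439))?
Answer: -4642802668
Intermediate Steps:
L(T) = 12*T (L(T) = -(-12)*T = 12*T)
492820 - (196157 + 184067)*(6944 + L(439)) = 492820 - (196157 + 184067)*(6944 + 12*439) = 492820 - 380224*(6944 + 5268) = 492820 - 380224*12212 = 492820 - 1*4643295488 = 492820 - 4643295488 = -4642802668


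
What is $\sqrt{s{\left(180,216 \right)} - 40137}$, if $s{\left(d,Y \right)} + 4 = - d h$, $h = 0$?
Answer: $i \sqrt{40141} \approx 200.35 i$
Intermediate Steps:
$s{\left(d,Y \right)} = -4$ ($s{\left(d,Y \right)} = -4 + - d 0 = -4 + 0 = -4$)
$\sqrt{s{\left(180,216 \right)} - 40137} = \sqrt{-4 - 40137} = \sqrt{-40141} = i \sqrt{40141}$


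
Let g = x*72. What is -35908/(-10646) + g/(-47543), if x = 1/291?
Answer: 82797813382/24547924733 ≈ 3.3729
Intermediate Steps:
x = 1/291 ≈ 0.0034364
g = 24/97 (g = (1/291)*72 = 24/97 ≈ 0.24742)
-35908/(-10646) + g/(-47543) = -35908/(-10646) + (24/97)/(-47543) = -35908*(-1/10646) + (24/97)*(-1/47543) = 17954/5323 - 24/4611671 = 82797813382/24547924733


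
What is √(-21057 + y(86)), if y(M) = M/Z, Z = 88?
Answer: I*√10191115/22 ≈ 145.11*I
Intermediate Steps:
y(M) = M/88
√(-21057 + y(86)) = √(-21057 + (1/88)*86) = √(-21057 + 43/44) = √(-926465/44) = I*√10191115/22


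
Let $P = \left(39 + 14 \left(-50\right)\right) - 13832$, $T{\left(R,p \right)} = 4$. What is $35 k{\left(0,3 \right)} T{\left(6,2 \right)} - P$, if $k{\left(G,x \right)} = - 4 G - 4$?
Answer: $13933$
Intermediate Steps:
$k{\left(G,x \right)} = -4 - 4 G$
$P = -14493$ ($P = \left(39 - 700\right) - 13832 = -661 - 13832 = -14493$)
$35 k{\left(0,3 \right)} T{\left(6,2 \right)} - P = 35 \left(-4 - 0\right) 4 - -14493 = 35 \left(-4 + 0\right) 4 + 14493 = 35 \left(-4\right) 4 + 14493 = \left(-140\right) 4 + 14493 = -560 + 14493 = 13933$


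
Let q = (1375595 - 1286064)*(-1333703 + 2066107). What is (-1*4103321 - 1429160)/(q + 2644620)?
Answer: -5532481/65575507144 ≈ -8.4368e-5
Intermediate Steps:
q = 65572862524 (q = 89531*732404 = 65572862524)
(-1*4103321 - 1429160)/(q + 2644620) = (-1*4103321 - 1429160)/(65572862524 + 2644620) = (-4103321 - 1429160)/65575507144 = -5532481*1/65575507144 = -5532481/65575507144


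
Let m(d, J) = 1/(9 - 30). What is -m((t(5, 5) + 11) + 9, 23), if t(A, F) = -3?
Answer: 1/21 ≈ 0.047619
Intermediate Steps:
m(d, J) = -1/21 (m(d, J) = 1/(-21) = -1/21)
-m((t(5, 5) + 11) + 9, 23) = -1*(-1/21) = 1/21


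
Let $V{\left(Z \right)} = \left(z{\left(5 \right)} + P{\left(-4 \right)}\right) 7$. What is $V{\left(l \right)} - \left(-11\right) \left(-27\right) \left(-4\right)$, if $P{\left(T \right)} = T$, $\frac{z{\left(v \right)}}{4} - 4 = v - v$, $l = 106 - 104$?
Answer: $1272$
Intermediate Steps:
$l = 2$
$z{\left(v \right)} = 16$ ($z{\left(v \right)} = 16 + 4 \left(v - v\right) = 16 + 4 \cdot 0 = 16 + 0 = 16$)
$V{\left(Z \right)} = 84$ ($V{\left(Z \right)} = \left(16 - 4\right) 7 = 12 \cdot 7 = 84$)
$V{\left(l \right)} - \left(-11\right) \left(-27\right) \left(-4\right) = 84 - \left(-11\right) \left(-27\right) \left(-4\right) = 84 - 297 \left(-4\right) = 84 - -1188 = 84 + 1188 = 1272$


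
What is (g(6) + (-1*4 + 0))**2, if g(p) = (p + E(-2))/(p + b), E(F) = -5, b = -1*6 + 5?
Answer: 361/25 ≈ 14.440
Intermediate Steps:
b = -1 (b = -6 + 5 = -1)
g(p) = (-5 + p)/(-1 + p) (g(p) = (p - 5)/(p - 1) = (-5 + p)/(-1 + p))
(g(6) + (-1*4 + 0))**2 = ((-5 + 6)/(-1 + 6) + (-1*4 + 0))**2 = (1/5 + (-4 + 0))**2 = ((1/5)*1 - 4)**2 = (1/5 - 4)**2 = (-19/5)**2 = 361/25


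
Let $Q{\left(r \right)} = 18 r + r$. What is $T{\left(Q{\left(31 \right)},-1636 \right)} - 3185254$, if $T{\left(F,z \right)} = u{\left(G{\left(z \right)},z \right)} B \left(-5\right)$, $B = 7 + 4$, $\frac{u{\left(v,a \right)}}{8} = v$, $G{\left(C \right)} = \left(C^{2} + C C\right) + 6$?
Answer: $-2358504374$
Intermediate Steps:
$G{\left(C \right)} = 6 + 2 C^{2}$ ($G{\left(C \right)} = \left(C^{2} + C^{2}\right) + 6 = 2 C^{2} + 6 = 6 + 2 C^{2}$)
$u{\left(v,a \right)} = 8 v$
$Q{\left(r \right)} = 19 r$
$B = 11$
$T{\left(F,z \right)} = -2640 - 880 z^{2}$ ($T{\left(F,z \right)} = 8 \left(6 + 2 z^{2}\right) 11 \left(-5\right) = \left(48 + 16 z^{2}\right) 11 \left(-5\right) = \left(528 + 176 z^{2}\right) \left(-5\right) = -2640 - 880 z^{2}$)
$T{\left(Q{\left(31 \right)},-1636 \right)} - 3185254 = \left(-2640 - 880 \left(-1636\right)^{2}\right) - 3185254 = \left(-2640 - 2355316480\right) - 3185254 = -2355319120 - 3185254 = -2358504374$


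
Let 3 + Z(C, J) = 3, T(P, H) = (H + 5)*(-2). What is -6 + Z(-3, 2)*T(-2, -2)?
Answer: -6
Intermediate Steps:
T(P, H) = -10 - 2*H (T(P, H) = (5 + H)*(-2) = -10 - 2*H)
Z(C, J) = 0 (Z(C, J) = -3 + 3 = 0)
-6 + Z(-3, 2)*T(-2, -2) = -6 + 0*(-10 - 2*(-2)) = -6 + 0*(-10 + 4) = -6 + 0*(-6) = -6 + 0 = -6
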